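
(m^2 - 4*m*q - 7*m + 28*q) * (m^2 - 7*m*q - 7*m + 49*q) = m^4 - 11*m^3*q - 14*m^3 + 28*m^2*q^2 + 154*m^2*q + 49*m^2 - 392*m*q^2 - 539*m*q + 1372*q^2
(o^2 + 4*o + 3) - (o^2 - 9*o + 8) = 13*o - 5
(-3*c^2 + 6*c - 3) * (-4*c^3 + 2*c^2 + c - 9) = 12*c^5 - 30*c^4 + 21*c^3 + 27*c^2 - 57*c + 27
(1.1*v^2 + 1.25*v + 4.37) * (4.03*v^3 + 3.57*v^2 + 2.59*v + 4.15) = 4.433*v^5 + 8.9645*v^4 + 24.9226*v^3 + 23.4034*v^2 + 16.5058*v + 18.1355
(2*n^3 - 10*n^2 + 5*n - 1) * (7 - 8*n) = -16*n^4 + 94*n^3 - 110*n^2 + 43*n - 7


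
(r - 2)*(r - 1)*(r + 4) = r^3 + r^2 - 10*r + 8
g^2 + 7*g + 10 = (g + 2)*(g + 5)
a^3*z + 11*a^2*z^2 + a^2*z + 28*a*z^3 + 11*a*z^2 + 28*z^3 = (a + 4*z)*(a + 7*z)*(a*z + z)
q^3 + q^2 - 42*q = q*(q - 6)*(q + 7)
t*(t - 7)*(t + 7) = t^3 - 49*t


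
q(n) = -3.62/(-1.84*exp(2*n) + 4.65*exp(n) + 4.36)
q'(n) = -3.62*(3.68*exp(2*n) - 4.65*exp(n))/(-1.84*exp(2*n) + 4.65*exp(n) + 4.36)^2 = (16.833 - 13.3216*exp(n))*exp(n)/(-1.84*exp(2*n) + 4.65*exp(n) + 4.36)^2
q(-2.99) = -0.79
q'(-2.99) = 0.04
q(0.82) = -0.67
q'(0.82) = -1.03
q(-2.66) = -0.77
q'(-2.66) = 0.05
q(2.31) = 0.03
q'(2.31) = -0.06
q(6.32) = 0.00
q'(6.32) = -0.00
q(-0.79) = -0.59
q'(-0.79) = 0.13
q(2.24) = 0.03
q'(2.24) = -0.08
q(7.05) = 0.00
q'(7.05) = -0.00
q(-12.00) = -0.83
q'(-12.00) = 0.00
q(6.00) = 0.00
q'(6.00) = 0.00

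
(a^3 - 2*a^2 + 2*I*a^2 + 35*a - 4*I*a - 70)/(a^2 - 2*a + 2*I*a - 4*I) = (a^2 + 2*I*a + 35)/(a + 2*I)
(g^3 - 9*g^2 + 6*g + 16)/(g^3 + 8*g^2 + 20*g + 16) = (g^3 - 9*g^2 + 6*g + 16)/(g^3 + 8*g^2 + 20*g + 16)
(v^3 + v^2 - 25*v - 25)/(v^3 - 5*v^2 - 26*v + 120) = (v^2 - 4*v - 5)/(v^2 - 10*v + 24)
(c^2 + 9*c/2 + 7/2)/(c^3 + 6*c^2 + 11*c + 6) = (c + 7/2)/(c^2 + 5*c + 6)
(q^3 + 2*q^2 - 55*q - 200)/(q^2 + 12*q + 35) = (q^2 - 3*q - 40)/(q + 7)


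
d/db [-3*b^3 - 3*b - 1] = -9*b^2 - 3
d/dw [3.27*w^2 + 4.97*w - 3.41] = 6.54*w + 4.97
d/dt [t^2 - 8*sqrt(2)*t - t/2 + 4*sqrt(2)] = 2*t - 8*sqrt(2) - 1/2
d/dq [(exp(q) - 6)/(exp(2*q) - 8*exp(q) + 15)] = (-2*(exp(q) - 6)*(exp(q) - 4) + exp(2*q) - 8*exp(q) + 15)*exp(q)/(exp(2*q) - 8*exp(q) + 15)^2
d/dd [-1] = 0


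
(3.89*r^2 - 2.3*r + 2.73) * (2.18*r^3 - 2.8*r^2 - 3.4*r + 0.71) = 8.4802*r^5 - 15.906*r^4 - 0.834600000000001*r^3 + 2.9379*r^2 - 10.915*r + 1.9383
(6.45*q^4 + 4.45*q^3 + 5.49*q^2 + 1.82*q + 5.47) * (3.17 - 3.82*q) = -24.639*q^5 + 3.4475*q^4 - 6.8653*q^3 + 10.4509*q^2 - 15.126*q + 17.3399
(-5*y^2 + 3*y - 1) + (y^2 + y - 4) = -4*y^2 + 4*y - 5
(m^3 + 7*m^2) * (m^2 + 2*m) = m^5 + 9*m^4 + 14*m^3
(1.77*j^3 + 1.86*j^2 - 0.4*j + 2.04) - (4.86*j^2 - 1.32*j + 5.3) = 1.77*j^3 - 3.0*j^2 + 0.92*j - 3.26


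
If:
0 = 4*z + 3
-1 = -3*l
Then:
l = 1/3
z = -3/4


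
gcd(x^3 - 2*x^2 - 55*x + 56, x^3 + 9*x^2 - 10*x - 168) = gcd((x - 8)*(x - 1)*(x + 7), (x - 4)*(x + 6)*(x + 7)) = x + 7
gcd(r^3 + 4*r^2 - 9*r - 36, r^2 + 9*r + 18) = r + 3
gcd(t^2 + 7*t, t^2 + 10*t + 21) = t + 7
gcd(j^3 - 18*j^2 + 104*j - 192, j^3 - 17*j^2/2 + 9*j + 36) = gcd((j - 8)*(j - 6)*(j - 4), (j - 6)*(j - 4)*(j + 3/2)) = j^2 - 10*j + 24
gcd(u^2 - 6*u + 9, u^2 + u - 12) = u - 3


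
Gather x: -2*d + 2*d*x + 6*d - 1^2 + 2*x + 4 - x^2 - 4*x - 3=4*d - x^2 + x*(2*d - 2)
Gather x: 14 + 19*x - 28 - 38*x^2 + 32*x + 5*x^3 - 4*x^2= 5*x^3 - 42*x^2 + 51*x - 14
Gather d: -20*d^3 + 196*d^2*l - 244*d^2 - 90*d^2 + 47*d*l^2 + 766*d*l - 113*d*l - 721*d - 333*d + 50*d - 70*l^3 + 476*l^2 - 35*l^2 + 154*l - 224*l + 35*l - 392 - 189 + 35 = -20*d^3 + d^2*(196*l - 334) + d*(47*l^2 + 653*l - 1004) - 70*l^3 + 441*l^2 - 35*l - 546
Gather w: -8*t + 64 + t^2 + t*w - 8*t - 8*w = t^2 - 16*t + w*(t - 8) + 64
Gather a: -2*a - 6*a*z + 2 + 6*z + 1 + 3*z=a*(-6*z - 2) + 9*z + 3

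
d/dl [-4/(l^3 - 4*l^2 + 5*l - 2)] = 4*(3*l^2 - 8*l + 5)/(l^3 - 4*l^2 + 5*l - 2)^2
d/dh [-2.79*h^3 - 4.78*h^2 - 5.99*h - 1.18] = -8.37*h^2 - 9.56*h - 5.99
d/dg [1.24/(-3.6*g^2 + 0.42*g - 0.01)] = (8.928*g - 0.5208)/(3.6*g^2 - 0.42*g + 0.01)^2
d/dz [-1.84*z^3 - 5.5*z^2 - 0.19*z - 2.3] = -5.52*z^2 - 11.0*z - 0.19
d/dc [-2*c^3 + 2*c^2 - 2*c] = -6*c^2 + 4*c - 2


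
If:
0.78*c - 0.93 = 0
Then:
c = 1.19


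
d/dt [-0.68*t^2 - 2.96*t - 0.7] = -1.36*t - 2.96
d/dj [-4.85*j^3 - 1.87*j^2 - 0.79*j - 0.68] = -14.55*j^2 - 3.74*j - 0.79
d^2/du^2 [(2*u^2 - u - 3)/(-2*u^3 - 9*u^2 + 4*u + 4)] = 2*(-8*u^6 + 12*u^5 + 78*u^4 + 337*u^3 + 489*u^2 - 144*u + 108)/(8*u^9 + 108*u^8 + 438*u^7 + 249*u^6 - 1308*u^5 - 348*u^4 + 896*u^3 + 240*u^2 - 192*u - 64)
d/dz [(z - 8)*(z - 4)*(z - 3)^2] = 4*z^3 - 54*z^2 + 226*z - 300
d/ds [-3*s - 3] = -3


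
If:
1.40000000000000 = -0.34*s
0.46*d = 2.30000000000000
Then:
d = 5.00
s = -4.12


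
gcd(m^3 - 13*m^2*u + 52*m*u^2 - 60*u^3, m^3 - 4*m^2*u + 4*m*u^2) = -m + 2*u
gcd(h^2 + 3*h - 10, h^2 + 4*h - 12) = h - 2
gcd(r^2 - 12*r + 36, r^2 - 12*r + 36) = r^2 - 12*r + 36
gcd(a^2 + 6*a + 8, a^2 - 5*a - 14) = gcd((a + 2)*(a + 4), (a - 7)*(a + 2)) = a + 2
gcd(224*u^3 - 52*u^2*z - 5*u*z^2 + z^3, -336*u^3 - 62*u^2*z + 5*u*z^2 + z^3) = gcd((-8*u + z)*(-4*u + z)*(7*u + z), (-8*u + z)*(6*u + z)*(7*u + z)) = -56*u^2 - u*z + z^2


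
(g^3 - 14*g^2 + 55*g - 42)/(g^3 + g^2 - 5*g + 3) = (g^2 - 13*g + 42)/(g^2 + 2*g - 3)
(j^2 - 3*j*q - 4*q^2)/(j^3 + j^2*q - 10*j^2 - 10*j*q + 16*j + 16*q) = (j - 4*q)/(j^2 - 10*j + 16)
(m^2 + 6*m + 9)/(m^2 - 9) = (m + 3)/(m - 3)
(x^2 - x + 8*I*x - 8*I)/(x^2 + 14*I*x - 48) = (x - 1)/(x + 6*I)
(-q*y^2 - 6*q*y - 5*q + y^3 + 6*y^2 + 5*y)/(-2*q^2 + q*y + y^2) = (y^2 + 6*y + 5)/(2*q + y)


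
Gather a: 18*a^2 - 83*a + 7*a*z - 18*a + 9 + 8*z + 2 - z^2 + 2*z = 18*a^2 + a*(7*z - 101) - z^2 + 10*z + 11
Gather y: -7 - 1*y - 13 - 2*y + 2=-3*y - 18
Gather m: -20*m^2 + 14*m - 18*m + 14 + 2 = -20*m^2 - 4*m + 16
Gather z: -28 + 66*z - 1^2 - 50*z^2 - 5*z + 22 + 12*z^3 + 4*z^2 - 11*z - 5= 12*z^3 - 46*z^2 + 50*z - 12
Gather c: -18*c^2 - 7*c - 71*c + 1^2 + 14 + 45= -18*c^2 - 78*c + 60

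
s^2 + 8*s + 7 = (s + 1)*(s + 7)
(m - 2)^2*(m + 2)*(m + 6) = m^4 + 4*m^3 - 16*m^2 - 16*m + 48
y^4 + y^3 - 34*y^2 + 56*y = y*(y - 4)*(y - 2)*(y + 7)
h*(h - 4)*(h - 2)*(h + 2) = h^4 - 4*h^3 - 4*h^2 + 16*h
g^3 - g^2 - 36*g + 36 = (g - 6)*(g - 1)*(g + 6)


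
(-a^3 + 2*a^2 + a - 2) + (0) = -a^3 + 2*a^2 + a - 2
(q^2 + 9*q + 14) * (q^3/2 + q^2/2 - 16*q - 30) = q^5/2 + 5*q^4 - 9*q^3/2 - 167*q^2 - 494*q - 420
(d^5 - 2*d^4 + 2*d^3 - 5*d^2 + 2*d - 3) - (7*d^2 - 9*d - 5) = d^5 - 2*d^4 + 2*d^3 - 12*d^2 + 11*d + 2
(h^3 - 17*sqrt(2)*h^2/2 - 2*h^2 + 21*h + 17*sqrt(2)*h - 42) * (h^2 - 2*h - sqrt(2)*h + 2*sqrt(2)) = h^5 - 19*sqrt(2)*h^4/2 - 4*h^4 + 42*h^3 + 38*sqrt(2)*h^3 - 152*h^2 - 59*sqrt(2)*h^2 + 84*sqrt(2)*h + 152*h - 84*sqrt(2)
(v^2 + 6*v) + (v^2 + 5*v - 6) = 2*v^2 + 11*v - 6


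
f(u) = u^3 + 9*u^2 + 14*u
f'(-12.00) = 230.00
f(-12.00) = -600.00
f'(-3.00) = -13.00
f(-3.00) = 12.00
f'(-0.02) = 13.64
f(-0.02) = -0.28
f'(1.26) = 41.44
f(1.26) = 33.93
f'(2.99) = 94.64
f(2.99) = 149.05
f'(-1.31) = -4.43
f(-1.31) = -5.14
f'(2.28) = 70.64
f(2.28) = 90.56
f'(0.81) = 30.55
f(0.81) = 17.78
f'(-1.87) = -9.17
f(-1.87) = -1.25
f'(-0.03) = 13.46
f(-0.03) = -0.41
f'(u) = 3*u^2 + 18*u + 14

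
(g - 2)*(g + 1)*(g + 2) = g^3 + g^2 - 4*g - 4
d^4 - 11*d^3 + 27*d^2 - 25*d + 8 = (d - 8)*(d - 1)^3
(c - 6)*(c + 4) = c^2 - 2*c - 24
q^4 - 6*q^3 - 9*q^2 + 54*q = q*(q - 6)*(q - 3)*(q + 3)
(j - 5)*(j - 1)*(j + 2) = j^3 - 4*j^2 - 7*j + 10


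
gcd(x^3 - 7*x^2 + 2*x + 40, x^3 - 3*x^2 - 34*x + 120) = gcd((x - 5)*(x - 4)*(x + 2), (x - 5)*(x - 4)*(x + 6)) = x^2 - 9*x + 20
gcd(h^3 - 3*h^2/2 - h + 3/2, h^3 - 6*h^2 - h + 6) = h^2 - 1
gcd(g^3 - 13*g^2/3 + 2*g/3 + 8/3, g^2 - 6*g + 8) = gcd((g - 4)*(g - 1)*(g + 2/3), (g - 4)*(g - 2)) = g - 4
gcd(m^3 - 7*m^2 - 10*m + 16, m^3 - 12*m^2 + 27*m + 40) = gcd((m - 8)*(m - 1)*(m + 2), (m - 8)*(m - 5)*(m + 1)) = m - 8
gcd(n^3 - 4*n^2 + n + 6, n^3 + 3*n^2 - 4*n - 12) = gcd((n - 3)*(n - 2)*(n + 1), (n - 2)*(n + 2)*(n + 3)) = n - 2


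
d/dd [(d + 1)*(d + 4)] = 2*d + 5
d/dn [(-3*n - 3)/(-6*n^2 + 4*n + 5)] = 3*(6*n^2 - 4*n - 4*(n + 1)*(3*n - 1) - 5)/(-6*n^2 + 4*n + 5)^2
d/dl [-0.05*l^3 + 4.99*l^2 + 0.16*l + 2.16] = -0.15*l^2 + 9.98*l + 0.16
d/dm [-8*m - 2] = -8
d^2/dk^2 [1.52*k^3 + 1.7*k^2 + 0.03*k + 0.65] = 9.12*k + 3.4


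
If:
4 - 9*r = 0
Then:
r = 4/9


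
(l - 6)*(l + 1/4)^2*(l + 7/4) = l^4 - 15*l^3/4 - 201*l^2/16 - 353*l/64 - 21/32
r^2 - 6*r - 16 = (r - 8)*(r + 2)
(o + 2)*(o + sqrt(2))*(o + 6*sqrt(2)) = o^3 + 2*o^2 + 7*sqrt(2)*o^2 + 12*o + 14*sqrt(2)*o + 24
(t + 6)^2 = t^2 + 12*t + 36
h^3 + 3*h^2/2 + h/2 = h*(h + 1/2)*(h + 1)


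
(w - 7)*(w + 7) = w^2 - 49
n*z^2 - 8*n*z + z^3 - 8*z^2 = z*(n + z)*(z - 8)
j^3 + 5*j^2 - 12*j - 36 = (j - 3)*(j + 2)*(j + 6)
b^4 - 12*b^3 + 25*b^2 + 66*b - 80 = (b - 8)*(b - 5)*(b - 1)*(b + 2)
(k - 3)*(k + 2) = k^2 - k - 6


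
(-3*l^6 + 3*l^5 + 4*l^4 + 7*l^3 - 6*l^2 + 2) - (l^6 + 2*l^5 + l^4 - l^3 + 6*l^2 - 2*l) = -4*l^6 + l^5 + 3*l^4 + 8*l^3 - 12*l^2 + 2*l + 2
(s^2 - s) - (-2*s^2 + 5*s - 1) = 3*s^2 - 6*s + 1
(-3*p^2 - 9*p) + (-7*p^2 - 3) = -10*p^2 - 9*p - 3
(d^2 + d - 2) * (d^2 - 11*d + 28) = d^4 - 10*d^3 + 15*d^2 + 50*d - 56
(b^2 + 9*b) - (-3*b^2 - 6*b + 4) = 4*b^2 + 15*b - 4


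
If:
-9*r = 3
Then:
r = -1/3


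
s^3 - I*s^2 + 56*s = s*(s - 8*I)*(s + 7*I)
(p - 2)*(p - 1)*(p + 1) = p^3 - 2*p^2 - p + 2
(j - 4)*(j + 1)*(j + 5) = j^3 + 2*j^2 - 19*j - 20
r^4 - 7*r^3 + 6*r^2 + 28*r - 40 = (r - 5)*(r - 2)^2*(r + 2)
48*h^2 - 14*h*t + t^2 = (-8*h + t)*(-6*h + t)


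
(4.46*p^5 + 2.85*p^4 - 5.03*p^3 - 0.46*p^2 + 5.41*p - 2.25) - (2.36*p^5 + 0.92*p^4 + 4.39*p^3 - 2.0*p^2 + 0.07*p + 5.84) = 2.1*p^5 + 1.93*p^4 - 9.42*p^3 + 1.54*p^2 + 5.34*p - 8.09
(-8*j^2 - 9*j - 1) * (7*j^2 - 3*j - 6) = -56*j^4 - 39*j^3 + 68*j^2 + 57*j + 6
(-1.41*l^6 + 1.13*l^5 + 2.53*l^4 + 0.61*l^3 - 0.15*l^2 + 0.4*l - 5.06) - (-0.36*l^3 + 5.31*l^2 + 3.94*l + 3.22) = -1.41*l^6 + 1.13*l^5 + 2.53*l^4 + 0.97*l^3 - 5.46*l^2 - 3.54*l - 8.28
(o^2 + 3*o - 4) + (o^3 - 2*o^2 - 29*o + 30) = o^3 - o^2 - 26*o + 26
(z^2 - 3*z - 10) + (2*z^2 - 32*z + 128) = 3*z^2 - 35*z + 118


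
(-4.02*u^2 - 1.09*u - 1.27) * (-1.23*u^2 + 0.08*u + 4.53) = 4.9446*u^4 + 1.0191*u^3 - 16.7357*u^2 - 5.0393*u - 5.7531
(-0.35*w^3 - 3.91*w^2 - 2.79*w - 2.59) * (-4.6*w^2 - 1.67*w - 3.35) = 1.61*w^5 + 18.5705*w^4 + 20.5362*w^3 + 29.6718*w^2 + 13.6718*w + 8.6765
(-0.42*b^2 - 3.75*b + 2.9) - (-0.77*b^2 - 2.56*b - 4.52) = 0.35*b^2 - 1.19*b + 7.42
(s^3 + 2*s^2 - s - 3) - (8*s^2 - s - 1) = s^3 - 6*s^2 - 2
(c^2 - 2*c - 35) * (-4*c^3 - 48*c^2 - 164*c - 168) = -4*c^5 - 40*c^4 + 72*c^3 + 1840*c^2 + 6076*c + 5880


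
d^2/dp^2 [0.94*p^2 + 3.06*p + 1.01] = 1.88000000000000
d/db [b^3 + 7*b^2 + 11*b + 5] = 3*b^2 + 14*b + 11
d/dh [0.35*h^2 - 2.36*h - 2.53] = 0.7*h - 2.36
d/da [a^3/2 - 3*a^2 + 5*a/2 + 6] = 3*a^2/2 - 6*a + 5/2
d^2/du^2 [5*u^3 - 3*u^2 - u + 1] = 30*u - 6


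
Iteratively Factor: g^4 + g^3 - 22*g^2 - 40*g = (g + 2)*(g^3 - g^2 - 20*g) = (g + 2)*(g + 4)*(g^2 - 5*g) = g*(g + 2)*(g + 4)*(g - 5)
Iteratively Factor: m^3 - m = (m + 1)*(m^2 - m) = m*(m + 1)*(m - 1)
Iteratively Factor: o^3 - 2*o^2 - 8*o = (o + 2)*(o^2 - 4*o) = (o - 4)*(o + 2)*(o)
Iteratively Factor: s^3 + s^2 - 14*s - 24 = (s - 4)*(s^2 + 5*s + 6) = (s - 4)*(s + 2)*(s + 3)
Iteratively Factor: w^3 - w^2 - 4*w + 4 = (w - 2)*(w^2 + w - 2) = (w - 2)*(w + 2)*(w - 1)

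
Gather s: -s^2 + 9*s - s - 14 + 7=-s^2 + 8*s - 7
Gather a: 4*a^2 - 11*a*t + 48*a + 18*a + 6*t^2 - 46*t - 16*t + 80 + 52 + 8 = 4*a^2 + a*(66 - 11*t) + 6*t^2 - 62*t + 140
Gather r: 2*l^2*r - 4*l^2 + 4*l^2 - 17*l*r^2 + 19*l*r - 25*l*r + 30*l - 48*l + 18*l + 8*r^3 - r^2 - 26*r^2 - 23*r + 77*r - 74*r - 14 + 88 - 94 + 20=8*r^3 + r^2*(-17*l - 27) + r*(2*l^2 - 6*l - 20)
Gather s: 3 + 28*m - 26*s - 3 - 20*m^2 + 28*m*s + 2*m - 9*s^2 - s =-20*m^2 + 30*m - 9*s^2 + s*(28*m - 27)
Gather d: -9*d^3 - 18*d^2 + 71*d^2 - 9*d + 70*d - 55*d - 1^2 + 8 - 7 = -9*d^3 + 53*d^2 + 6*d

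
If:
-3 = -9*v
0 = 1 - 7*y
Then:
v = 1/3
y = 1/7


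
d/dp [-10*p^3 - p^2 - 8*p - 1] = -30*p^2 - 2*p - 8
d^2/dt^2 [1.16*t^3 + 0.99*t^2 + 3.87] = 6.96*t + 1.98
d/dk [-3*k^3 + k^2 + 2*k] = -9*k^2 + 2*k + 2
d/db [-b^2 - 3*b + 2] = -2*b - 3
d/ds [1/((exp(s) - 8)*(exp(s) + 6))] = 2*(1 - exp(s))*exp(s)/(exp(4*s) - 4*exp(3*s) - 92*exp(2*s) + 192*exp(s) + 2304)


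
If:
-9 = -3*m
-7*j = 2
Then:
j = -2/7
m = 3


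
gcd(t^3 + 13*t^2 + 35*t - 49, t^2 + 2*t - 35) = t + 7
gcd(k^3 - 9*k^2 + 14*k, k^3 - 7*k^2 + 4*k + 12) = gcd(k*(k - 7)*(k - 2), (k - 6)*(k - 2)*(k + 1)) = k - 2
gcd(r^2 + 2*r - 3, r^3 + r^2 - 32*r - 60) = 1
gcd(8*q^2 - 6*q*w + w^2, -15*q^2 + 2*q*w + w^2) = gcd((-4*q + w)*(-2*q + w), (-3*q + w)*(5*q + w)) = 1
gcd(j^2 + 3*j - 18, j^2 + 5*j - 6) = j + 6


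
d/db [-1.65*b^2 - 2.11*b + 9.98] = -3.3*b - 2.11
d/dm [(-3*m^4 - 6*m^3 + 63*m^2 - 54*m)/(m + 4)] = 3*(-3*m^4 - 20*m^3 - 3*m^2 + 168*m - 72)/(m^2 + 8*m + 16)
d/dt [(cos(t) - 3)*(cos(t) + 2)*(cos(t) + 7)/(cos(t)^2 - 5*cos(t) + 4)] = (-cos(t)^4 + 10*cos(t)^3 + 5*cos(t)^2 - 132*cos(t) + 262)*sin(t)/((cos(t) - 4)^2*(cos(t) - 1)^2)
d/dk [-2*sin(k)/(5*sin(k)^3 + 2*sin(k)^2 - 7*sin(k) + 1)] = 2*(10*sin(k)^3 + 2*sin(k)^2 - 1)*cos(k)/(5*sin(k)^3 + 2*sin(k)^2 - 7*sin(k) + 1)^2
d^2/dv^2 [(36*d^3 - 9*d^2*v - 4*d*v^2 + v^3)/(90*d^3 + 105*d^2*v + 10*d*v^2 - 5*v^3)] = 4*d*(-309*d^3 + 153*d^2*v - 27*d*v^2 + v^3)/(5*(-216*d^6 - 540*d^5*v - 342*d^4*v^2 + 55*d^3*v^3 + 57*d^2*v^4 - 15*d*v^5 + v^6))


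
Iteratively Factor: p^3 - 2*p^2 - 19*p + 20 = (p - 5)*(p^2 + 3*p - 4) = (p - 5)*(p - 1)*(p + 4)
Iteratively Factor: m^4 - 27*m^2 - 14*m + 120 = (m + 4)*(m^3 - 4*m^2 - 11*m + 30) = (m - 5)*(m + 4)*(m^2 + m - 6) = (m - 5)*(m - 2)*(m + 4)*(m + 3)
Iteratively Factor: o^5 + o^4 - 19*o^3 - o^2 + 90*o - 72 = (o - 3)*(o^4 + 4*o^3 - 7*o^2 - 22*o + 24) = (o - 3)*(o + 3)*(o^3 + o^2 - 10*o + 8) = (o - 3)*(o - 1)*(o + 3)*(o^2 + 2*o - 8) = (o - 3)*(o - 1)*(o + 3)*(o + 4)*(o - 2)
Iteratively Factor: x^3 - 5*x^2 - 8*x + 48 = (x - 4)*(x^2 - x - 12) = (x - 4)*(x + 3)*(x - 4)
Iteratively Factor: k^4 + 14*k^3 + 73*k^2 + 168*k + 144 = (k + 4)*(k^3 + 10*k^2 + 33*k + 36) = (k + 3)*(k + 4)*(k^2 + 7*k + 12) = (k + 3)^2*(k + 4)*(k + 4)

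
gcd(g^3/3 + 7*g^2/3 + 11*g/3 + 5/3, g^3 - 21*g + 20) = g + 5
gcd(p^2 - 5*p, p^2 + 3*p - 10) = 1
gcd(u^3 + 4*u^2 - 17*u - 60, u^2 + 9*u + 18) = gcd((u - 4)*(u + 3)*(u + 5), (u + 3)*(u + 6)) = u + 3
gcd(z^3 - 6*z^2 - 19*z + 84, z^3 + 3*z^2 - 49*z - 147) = z - 7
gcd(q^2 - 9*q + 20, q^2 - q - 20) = q - 5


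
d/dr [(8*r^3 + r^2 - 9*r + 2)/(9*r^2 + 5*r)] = 2*(36*r^4 + 40*r^3 + 43*r^2 - 18*r - 5)/(r^2*(81*r^2 + 90*r + 25))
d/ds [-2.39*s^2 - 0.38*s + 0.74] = -4.78*s - 0.38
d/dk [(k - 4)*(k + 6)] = 2*k + 2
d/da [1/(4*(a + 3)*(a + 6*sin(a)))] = -(a + (a + 3)*(6*cos(a) + 1) + 6*sin(a))/(4*(a + 3)^2*(a + 6*sin(a))^2)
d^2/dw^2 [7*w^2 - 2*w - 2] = 14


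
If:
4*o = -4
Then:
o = -1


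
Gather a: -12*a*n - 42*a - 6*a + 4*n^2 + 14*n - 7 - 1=a*(-12*n - 48) + 4*n^2 + 14*n - 8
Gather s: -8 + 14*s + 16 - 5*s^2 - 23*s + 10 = -5*s^2 - 9*s + 18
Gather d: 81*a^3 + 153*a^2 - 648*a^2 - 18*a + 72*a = 81*a^3 - 495*a^2 + 54*a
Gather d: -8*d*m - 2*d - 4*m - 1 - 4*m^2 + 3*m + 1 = d*(-8*m - 2) - 4*m^2 - m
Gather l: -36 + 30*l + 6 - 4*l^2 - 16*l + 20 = -4*l^2 + 14*l - 10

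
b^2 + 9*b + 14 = (b + 2)*(b + 7)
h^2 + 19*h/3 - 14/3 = (h - 2/3)*(h + 7)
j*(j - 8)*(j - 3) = j^3 - 11*j^2 + 24*j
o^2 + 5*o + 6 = (o + 2)*(o + 3)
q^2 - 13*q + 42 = (q - 7)*(q - 6)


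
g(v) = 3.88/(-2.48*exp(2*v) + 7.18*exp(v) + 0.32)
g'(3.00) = 0.01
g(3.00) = 0.00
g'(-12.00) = 0.00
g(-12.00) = 12.12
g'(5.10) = 0.00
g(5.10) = -0.00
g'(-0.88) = -1.00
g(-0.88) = 1.35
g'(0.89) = 4.82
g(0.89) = 1.25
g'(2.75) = 0.02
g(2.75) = -0.01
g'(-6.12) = -0.54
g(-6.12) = 11.56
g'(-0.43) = -0.64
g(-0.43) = 0.98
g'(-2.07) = -2.28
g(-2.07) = 3.27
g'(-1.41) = -1.53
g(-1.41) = 2.02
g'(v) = 3.88*(4.96*exp(2*v) - 7.18*exp(v))/(-2.48*exp(2*v) + 7.18*exp(v) + 0.32)^2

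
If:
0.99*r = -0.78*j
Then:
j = -1.26923076923077*r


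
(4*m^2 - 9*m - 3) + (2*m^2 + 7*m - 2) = 6*m^2 - 2*m - 5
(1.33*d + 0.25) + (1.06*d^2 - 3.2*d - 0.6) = 1.06*d^2 - 1.87*d - 0.35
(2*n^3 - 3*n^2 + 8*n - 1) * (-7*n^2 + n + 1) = -14*n^5 + 23*n^4 - 57*n^3 + 12*n^2 + 7*n - 1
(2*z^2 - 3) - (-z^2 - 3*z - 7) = 3*z^2 + 3*z + 4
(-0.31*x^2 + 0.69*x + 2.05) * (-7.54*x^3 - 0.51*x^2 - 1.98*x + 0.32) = 2.3374*x^5 - 5.0445*x^4 - 15.1951*x^3 - 2.5109*x^2 - 3.8382*x + 0.656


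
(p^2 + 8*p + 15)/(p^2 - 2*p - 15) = (p + 5)/(p - 5)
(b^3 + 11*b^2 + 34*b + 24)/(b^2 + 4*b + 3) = (b^2 + 10*b + 24)/(b + 3)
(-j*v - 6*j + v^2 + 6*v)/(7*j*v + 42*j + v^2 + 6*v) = (-j + v)/(7*j + v)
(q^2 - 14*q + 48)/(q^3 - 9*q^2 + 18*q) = (q - 8)/(q*(q - 3))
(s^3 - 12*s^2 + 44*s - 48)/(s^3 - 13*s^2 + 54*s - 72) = (s - 2)/(s - 3)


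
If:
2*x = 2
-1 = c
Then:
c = -1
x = 1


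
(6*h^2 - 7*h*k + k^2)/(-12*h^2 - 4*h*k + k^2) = (-h + k)/(2*h + k)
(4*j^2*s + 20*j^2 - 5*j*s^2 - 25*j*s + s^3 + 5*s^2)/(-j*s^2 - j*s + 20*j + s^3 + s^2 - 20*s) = (-4*j + s)/(s - 4)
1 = 1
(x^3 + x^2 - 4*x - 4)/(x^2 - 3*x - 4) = (x^2 - 4)/(x - 4)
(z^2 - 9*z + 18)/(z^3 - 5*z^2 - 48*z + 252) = (z - 3)/(z^2 + z - 42)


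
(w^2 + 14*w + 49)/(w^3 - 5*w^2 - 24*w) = (w^2 + 14*w + 49)/(w*(w^2 - 5*w - 24))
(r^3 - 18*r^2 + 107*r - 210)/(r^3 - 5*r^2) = 1 - 13/r + 42/r^2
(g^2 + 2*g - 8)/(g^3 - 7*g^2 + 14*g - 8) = (g + 4)/(g^2 - 5*g + 4)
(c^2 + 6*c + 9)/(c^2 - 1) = (c^2 + 6*c + 9)/(c^2 - 1)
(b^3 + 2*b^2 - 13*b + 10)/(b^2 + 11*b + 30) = (b^2 - 3*b + 2)/(b + 6)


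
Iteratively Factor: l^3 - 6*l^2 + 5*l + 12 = (l + 1)*(l^2 - 7*l + 12) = (l - 3)*(l + 1)*(l - 4)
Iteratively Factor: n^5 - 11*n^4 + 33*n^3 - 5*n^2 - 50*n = (n + 1)*(n^4 - 12*n^3 + 45*n^2 - 50*n) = n*(n + 1)*(n^3 - 12*n^2 + 45*n - 50) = n*(n - 5)*(n + 1)*(n^2 - 7*n + 10) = n*(n - 5)^2*(n + 1)*(n - 2)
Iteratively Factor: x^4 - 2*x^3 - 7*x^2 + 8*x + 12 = (x - 2)*(x^3 - 7*x - 6) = (x - 2)*(x + 2)*(x^2 - 2*x - 3) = (x - 2)*(x + 1)*(x + 2)*(x - 3)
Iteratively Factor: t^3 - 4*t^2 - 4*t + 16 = (t + 2)*(t^2 - 6*t + 8) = (t - 4)*(t + 2)*(t - 2)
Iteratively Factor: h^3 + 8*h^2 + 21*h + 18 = (h + 2)*(h^2 + 6*h + 9) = (h + 2)*(h + 3)*(h + 3)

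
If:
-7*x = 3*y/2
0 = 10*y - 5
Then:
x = -3/28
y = 1/2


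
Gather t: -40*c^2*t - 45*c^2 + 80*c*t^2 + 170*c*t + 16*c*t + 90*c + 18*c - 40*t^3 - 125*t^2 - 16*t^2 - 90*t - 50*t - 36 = -45*c^2 + 108*c - 40*t^3 + t^2*(80*c - 141) + t*(-40*c^2 + 186*c - 140) - 36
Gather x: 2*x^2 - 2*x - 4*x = 2*x^2 - 6*x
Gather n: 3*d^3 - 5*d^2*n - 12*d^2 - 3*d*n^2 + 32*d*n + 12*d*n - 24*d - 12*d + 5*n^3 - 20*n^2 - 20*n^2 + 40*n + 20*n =3*d^3 - 12*d^2 - 36*d + 5*n^3 + n^2*(-3*d - 40) + n*(-5*d^2 + 44*d + 60)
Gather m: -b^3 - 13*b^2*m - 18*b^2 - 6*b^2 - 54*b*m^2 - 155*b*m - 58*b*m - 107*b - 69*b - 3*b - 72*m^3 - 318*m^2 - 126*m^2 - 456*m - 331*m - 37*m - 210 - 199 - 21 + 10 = -b^3 - 24*b^2 - 179*b - 72*m^3 + m^2*(-54*b - 444) + m*(-13*b^2 - 213*b - 824) - 420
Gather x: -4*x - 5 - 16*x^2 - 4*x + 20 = -16*x^2 - 8*x + 15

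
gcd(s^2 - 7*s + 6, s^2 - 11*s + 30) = s - 6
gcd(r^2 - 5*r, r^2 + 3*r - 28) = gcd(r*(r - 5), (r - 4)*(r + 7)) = 1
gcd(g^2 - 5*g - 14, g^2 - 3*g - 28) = g - 7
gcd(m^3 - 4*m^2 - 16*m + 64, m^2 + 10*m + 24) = m + 4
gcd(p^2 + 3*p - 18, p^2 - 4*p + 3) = p - 3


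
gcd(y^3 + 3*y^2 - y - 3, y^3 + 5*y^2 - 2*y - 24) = y + 3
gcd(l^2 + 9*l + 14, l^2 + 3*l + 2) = l + 2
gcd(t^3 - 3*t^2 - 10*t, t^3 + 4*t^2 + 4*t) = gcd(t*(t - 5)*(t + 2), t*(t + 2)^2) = t^2 + 2*t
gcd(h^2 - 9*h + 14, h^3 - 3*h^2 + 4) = h - 2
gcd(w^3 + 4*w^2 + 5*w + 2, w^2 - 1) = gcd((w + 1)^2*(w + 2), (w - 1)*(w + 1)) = w + 1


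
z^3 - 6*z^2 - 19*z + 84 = (z - 7)*(z - 3)*(z + 4)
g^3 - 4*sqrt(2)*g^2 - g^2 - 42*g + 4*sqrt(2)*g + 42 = (g - 1)*(g - 7*sqrt(2))*(g + 3*sqrt(2))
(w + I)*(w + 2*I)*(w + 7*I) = w^3 + 10*I*w^2 - 23*w - 14*I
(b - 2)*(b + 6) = b^2 + 4*b - 12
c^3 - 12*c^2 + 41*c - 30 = (c - 6)*(c - 5)*(c - 1)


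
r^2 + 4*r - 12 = (r - 2)*(r + 6)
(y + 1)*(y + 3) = y^2 + 4*y + 3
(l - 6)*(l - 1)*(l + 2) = l^3 - 5*l^2 - 8*l + 12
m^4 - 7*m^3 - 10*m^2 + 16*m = m*(m - 8)*(m - 1)*(m + 2)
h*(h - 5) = h^2 - 5*h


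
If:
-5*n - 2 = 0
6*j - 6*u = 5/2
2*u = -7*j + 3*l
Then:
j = u + 5/12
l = 3*u + 35/36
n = -2/5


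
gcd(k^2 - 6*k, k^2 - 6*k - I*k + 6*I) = k - 6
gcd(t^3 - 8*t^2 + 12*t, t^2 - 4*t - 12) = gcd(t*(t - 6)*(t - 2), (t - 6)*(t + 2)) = t - 6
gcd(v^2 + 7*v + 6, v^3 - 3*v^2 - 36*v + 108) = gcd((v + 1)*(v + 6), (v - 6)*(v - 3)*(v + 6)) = v + 6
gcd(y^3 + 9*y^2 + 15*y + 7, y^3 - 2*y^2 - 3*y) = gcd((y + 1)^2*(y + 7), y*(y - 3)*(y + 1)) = y + 1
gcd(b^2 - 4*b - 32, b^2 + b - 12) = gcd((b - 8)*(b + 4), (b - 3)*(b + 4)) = b + 4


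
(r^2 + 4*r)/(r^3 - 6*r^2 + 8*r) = (r + 4)/(r^2 - 6*r + 8)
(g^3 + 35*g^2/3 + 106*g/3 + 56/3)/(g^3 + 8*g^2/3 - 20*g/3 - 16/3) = (g + 7)/(g - 2)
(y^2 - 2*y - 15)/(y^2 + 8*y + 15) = (y - 5)/(y + 5)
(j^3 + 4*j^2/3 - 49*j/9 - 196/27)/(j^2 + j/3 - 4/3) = (j^2 - 49/9)/(j - 1)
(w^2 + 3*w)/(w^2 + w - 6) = w/(w - 2)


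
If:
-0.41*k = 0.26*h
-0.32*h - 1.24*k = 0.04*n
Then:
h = 0.0857740585774059*n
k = -0.0543933054393305*n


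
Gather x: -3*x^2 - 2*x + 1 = -3*x^2 - 2*x + 1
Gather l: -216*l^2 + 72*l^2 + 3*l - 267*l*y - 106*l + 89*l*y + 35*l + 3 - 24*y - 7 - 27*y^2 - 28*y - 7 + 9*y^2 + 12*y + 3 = -144*l^2 + l*(-178*y - 68) - 18*y^2 - 40*y - 8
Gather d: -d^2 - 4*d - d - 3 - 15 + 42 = -d^2 - 5*d + 24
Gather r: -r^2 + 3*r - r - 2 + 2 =-r^2 + 2*r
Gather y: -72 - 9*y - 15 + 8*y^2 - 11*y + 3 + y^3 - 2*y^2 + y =y^3 + 6*y^2 - 19*y - 84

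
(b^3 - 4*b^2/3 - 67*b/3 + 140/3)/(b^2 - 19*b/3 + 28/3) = b + 5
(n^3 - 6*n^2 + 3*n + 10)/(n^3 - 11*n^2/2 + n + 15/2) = 2*(n - 2)/(2*n - 3)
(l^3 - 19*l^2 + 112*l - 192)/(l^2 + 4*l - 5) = (l^3 - 19*l^2 + 112*l - 192)/(l^2 + 4*l - 5)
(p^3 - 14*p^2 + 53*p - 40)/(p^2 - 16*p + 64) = (p^2 - 6*p + 5)/(p - 8)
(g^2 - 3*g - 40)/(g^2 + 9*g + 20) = (g - 8)/(g + 4)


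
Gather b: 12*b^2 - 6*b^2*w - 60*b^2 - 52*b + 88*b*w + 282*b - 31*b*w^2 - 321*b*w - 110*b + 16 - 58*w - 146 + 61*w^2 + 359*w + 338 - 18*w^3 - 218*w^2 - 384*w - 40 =b^2*(-6*w - 48) + b*(-31*w^2 - 233*w + 120) - 18*w^3 - 157*w^2 - 83*w + 168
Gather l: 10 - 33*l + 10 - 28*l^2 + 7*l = -28*l^2 - 26*l + 20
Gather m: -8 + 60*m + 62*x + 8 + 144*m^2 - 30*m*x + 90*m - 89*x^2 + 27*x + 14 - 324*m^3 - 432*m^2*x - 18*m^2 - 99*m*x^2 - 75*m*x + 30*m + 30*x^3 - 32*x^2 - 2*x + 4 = -324*m^3 + m^2*(126 - 432*x) + m*(-99*x^2 - 105*x + 180) + 30*x^3 - 121*x^2 + 87*x + 18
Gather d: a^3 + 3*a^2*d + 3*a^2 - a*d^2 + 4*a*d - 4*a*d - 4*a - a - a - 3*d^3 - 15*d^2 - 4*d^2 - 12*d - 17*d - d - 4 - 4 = a^3 + 3*a^2 - 6*a - 3*d^3 + d^2*(-a - 19) + d*(3*a^2 - 30) - 8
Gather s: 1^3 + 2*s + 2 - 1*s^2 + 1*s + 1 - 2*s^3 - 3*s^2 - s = -2*s^3 - 4*s^2 + 2*s + 4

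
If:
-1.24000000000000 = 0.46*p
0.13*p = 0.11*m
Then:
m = -3.19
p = -2.70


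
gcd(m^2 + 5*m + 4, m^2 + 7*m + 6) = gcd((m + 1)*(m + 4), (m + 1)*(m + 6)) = m + 1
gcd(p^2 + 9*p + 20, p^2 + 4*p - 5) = p + 5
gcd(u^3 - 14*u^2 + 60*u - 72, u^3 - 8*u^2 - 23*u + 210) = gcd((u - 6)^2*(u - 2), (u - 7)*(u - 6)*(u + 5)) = u - 6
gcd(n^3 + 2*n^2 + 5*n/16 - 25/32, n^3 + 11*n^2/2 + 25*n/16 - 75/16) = n + 5/4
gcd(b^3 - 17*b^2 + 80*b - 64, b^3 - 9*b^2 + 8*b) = b^2 - 9*b + 8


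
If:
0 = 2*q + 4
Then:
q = -2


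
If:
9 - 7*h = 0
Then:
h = 9/7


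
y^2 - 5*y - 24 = (y - 8)*(y + 3)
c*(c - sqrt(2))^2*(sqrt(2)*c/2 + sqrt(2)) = sqrt(2)*c^4/2 - 2*c^3 + sqrt(2)*c^3 - 4*c^2 + sqrt(2)*c^2 + 2*sqrt(2)*c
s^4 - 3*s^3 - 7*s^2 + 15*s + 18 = (s - 3)^2*(s + 1)*(s + 2)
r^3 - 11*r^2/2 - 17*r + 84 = (r - 6)*(r - 7/2)*(r + 4)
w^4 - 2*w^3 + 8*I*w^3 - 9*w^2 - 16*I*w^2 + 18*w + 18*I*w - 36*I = (w - 2)*(w - I)*(w + 3*I)*(w + 6*I)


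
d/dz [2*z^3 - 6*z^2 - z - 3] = 6*z^2 - 12*z - 1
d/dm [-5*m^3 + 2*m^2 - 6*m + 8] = -15*m^2 + 4*m - 6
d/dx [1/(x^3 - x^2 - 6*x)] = (-3*x^2 + 2*x + 6)/(x^2*(-x^2 + x + 6)^2)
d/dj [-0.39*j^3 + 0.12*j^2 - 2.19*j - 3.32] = -1.17*j^2 + 0.24*j - 2.19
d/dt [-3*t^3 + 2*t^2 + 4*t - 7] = -9*t^2 + 4*t + 4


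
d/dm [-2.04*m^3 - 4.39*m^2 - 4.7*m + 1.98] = -6.12*m^2 - 8.78*m - 4.7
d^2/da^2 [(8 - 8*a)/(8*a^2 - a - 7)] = -1024/(512*a^3 + 1344*a^2 + 1176*a + 343)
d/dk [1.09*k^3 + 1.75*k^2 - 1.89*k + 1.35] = 3.27*k^2 + 3.5*k - 1.89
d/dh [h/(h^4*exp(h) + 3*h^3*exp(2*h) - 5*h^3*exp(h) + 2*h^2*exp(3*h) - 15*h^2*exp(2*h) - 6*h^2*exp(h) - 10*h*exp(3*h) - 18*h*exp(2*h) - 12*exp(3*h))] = (h^4 + 3*h^3*exp(h) - 5*h^3 + 2*h^2*exp(2*h) - 15*h^2*exp(h) - 6*h^2 + h*(-h^4 - 6*h^3*exp(h) + h^3 - 6*h^2*exp(2*h) + 21*h^2*exp(h) + 21*h^2 + 26*h*exp(2*h) + 66*h*exp(h) + 12*h + 46*exp(2*h) + 18*exp(h)) - 10*h*exp(2*h) - 18*h*exp(h) - 12*exp(2*h))*exp(-h)/(-h^4 - 3*h^3*exp(h) + 5*h^3 - 2*h^2*exp(2*h) + 15*h^2*exp(h) + 6*h^2 + 10*h*exp(2*h) + 18*h*exp(h) + 12*exp(2*h))^2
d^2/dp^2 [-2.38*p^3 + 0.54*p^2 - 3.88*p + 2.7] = 1.08 - 14.28*p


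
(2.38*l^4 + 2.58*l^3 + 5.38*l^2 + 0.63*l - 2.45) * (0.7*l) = 1.666*l^5 + 1.806*l^4 + 3.766*l^3 + 0.441*l^2 - 1.715*l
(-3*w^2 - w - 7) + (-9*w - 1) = -3*w^2 - 10*w - 8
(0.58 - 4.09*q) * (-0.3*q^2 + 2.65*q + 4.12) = 1.227*q^3 - 11.0125*q^2 - 15.3138*q + 2.3896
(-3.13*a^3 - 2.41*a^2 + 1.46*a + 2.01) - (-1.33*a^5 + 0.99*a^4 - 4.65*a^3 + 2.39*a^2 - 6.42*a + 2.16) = 1.33*a^5 - 0.99*a^4 + 1.52*a^3 - 4.8*a^2 + 7.88*a - 0.15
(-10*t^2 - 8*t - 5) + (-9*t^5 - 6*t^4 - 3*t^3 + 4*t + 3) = -9*t^5 - 6*t^4 - 3*t^3 - 10*t^2 - 4*t - 2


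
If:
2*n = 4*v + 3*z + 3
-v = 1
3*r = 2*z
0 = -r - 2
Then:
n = -5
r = -2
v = -1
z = -3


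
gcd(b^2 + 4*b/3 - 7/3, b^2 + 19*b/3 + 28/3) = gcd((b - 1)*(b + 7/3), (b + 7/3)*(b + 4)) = b + 7/3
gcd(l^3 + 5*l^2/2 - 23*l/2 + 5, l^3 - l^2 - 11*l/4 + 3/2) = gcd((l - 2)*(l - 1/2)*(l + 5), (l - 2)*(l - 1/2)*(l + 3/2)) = l^2 - 5*l/2 + 1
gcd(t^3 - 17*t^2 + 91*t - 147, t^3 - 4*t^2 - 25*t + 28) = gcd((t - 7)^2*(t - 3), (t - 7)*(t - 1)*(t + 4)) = t - 7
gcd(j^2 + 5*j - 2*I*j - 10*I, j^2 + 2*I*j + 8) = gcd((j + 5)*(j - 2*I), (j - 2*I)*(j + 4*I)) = j - 2*I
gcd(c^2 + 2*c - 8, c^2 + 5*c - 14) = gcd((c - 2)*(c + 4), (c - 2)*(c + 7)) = c - 2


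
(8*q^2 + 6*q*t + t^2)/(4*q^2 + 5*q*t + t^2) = (2*q + t)/(q + t)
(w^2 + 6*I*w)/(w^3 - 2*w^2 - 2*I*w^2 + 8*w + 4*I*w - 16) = w*(w + 6*I)/(w^3 - 2*w^2*(1 + I) + 4*w*(2 + I) - 16)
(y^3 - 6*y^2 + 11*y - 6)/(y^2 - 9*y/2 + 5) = 2*(y^2 - 4*y + 3)/(2*y - 5)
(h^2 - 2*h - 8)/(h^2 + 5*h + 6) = (h - 4)/(h + 3)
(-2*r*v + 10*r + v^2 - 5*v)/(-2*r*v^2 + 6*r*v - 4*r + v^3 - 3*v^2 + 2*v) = (v - 5)/(v^2 - 3*v + 2)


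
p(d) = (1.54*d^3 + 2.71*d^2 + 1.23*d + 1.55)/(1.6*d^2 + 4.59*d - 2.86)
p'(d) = (-3.2*d - 4.59)*(1.54*d^3 + 2.71*d^2 + 1.23*d + 1.55)/(1.6*d^2 + 4.59*d - 2.86)^2 + (4.62*d^2 + 5.42*d + 1.23)/(1.6*d^2 + 4.59*d - 2.86)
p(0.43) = -4.58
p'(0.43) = -53.72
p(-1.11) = -0.24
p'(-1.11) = -0.19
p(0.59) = 8.73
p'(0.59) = -124.68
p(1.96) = 2.11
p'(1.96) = 0.54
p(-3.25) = 30.41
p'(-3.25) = -238.31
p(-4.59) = -9.81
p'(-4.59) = -2.59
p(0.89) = 2.36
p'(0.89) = -3.14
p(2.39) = 2.38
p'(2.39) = 0.67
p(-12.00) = -13.24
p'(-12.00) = 0.89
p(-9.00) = -10.68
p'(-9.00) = 0.80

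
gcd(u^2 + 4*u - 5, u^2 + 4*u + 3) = 1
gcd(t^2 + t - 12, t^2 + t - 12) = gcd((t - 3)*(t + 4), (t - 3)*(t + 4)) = t^2 + t - 12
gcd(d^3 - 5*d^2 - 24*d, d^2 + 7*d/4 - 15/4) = d + 3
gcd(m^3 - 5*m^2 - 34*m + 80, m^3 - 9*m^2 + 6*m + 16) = m^2 - 10*m + 16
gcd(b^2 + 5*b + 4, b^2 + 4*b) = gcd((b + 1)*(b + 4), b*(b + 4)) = b + 4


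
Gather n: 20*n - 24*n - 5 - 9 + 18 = 4 - 4*n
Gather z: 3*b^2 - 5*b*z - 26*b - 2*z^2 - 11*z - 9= 3*b^2 - 26*b - 2*z^2 + z*(-5*b - 11) - 9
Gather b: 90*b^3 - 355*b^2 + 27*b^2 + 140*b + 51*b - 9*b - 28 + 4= 90*b^3 - 328*b^2 + 182*b - 24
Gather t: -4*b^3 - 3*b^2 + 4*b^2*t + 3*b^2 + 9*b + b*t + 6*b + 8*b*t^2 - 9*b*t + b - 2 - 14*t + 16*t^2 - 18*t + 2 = -4*b^3 + 16*b + t^2*(8*b + 16) + t*(4*b^2 - 8*b - 32)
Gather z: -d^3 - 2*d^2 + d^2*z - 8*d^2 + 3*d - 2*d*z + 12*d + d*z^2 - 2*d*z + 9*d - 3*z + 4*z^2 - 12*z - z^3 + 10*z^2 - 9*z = -d^3 - 10*d^2 + 24*d - z^3 + z^2*(d + 14) + z*(d^2 - 4*d - 24)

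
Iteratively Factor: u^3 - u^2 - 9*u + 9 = (u - 1)*(u^2 - 9) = (u - 3)*(u - 1)*(u + 3)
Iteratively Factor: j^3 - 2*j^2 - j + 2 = (j - 1)*(j^2 - j - 2) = (j - 2)*(j - 1)*(j + 1)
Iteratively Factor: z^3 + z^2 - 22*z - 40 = (z + 4)*(z^2 - 3*z - 10) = (z - 5)*(z + 4)*(z + 2)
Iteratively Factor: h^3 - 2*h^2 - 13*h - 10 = (h - 5)*(h^2 + 3*h + 2) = (h - 5)*(h + 2)*(h + 1)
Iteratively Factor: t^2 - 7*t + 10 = (t - 2)*(t - 5)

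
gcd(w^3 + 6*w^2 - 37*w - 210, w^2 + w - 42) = w^2 + w - 42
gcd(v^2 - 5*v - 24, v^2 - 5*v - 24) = v^2 - 5*v - 24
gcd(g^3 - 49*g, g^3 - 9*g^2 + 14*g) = g^2 - 7*g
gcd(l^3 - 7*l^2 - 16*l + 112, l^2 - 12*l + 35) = l - 7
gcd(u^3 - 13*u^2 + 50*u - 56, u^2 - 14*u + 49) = u - 7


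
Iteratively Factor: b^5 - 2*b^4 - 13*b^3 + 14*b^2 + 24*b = (b + 1)*(b^4 - 3*b^3 - 10*b^2 + 24*b) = (b - 4)*(b + 1)*(b^3 + b^2 - 6*b) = (b - 4)*(b - 2)*(b + 1)*(b^2 + 3*b) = b*(b - 4)*(b - 2)*(b + 1)*(b + 3)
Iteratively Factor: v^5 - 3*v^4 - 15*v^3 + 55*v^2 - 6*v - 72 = (v - 3)*(v^4 - 15*v^2 + 10*v + 24) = (v - 3)^2*(v^3 + 3*v^2 - 6*v - 8) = (v - 3)^2*(v - 2)*(v^2 + 5*v + 4) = (v - 3)^2*(v - 2)*(v + 1)*(v + 4)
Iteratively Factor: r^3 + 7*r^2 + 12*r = (r + 4)*(r^2 + 3*r) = (r + 3)*(r + 4)*(r)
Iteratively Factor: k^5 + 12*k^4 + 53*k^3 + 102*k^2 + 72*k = (k + 3)*(k^4 + 9*k^3 + 26*k^2 + 24*k) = (k + 2)*(k + 3)*(k^3 + 7*k^2 + 12*k) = (k + 2)*(k + 3)*(k + 4)*(k^2 + 3*k) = (k + 2)*(k + 3)^2*(k + 4)*(k)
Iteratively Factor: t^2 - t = (t)*(t - 1)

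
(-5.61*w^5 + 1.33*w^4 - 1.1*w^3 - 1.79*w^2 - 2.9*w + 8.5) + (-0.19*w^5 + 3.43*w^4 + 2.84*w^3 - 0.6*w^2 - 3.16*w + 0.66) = -5.8*w^5 + 4.76*w^4 + 1.74*w^3 - 2.39*w^2 - 6.06*w + 9.16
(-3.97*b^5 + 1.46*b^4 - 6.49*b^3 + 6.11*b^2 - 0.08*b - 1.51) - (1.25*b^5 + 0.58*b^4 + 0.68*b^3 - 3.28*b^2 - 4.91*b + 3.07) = -5.22*b^5 + 0.88*b^4 - 7.17*b^3 + 9.39*b^2 + 4.83*b - 4.58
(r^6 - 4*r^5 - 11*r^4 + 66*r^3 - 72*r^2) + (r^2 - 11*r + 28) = r^6 - 4*r^5 - 11*r^4 + 66*r^3 - 71*r^2 - 11*r + 28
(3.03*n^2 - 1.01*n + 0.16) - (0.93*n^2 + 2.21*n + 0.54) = 2.1*n^2 - 3.22*n - 0.38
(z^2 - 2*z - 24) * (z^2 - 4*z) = z^4 - 6*z^3 - 16*z^2 + 96*z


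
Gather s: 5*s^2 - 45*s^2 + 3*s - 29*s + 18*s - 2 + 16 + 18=-40*s^2 - 8*s + 32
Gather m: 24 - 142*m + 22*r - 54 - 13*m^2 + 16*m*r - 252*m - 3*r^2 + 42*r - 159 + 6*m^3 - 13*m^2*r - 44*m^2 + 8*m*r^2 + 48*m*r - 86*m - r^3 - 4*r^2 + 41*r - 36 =6*m^3 + m^2*(-13*r - 57) + m*(8*r^2 + 64*r - 480) - r^3 - 7*r^2 + 105*r - 225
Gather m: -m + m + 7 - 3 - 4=0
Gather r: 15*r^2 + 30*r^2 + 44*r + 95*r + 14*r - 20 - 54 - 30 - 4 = 45*r^2 + 153*r - 108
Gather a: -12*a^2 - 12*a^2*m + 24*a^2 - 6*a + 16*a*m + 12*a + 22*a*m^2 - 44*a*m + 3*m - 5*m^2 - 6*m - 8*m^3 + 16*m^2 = a^2*(12 - 12*m) + a*(22*m^2 - 28*m + 6) - 8*m^3 + 11*m^2 - 3*m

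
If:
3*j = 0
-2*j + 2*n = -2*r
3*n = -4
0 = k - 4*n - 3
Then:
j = 0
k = -7/3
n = -4/3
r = 4/3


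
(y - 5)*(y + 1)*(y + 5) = y^3 + y^2 - 25*y - 25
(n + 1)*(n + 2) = n^2 + 3*n + 2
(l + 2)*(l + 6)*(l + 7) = l^3 + 15*l^2 + 68*l + 84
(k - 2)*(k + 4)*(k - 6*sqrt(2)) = k^3 - 6*sqrt(2)*k^2 + 2*k^2 - 12*sqrt(2)*k - 8*k + 48*sqrt(2)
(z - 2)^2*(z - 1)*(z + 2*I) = z^4 - 5*z^3 + 2*I*z^3 + 8*z^2 - 10*I*z^2 - 4*z + 16*I*z - 8*I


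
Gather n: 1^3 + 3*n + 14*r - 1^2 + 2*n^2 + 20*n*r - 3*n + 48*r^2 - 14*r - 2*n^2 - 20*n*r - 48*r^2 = 0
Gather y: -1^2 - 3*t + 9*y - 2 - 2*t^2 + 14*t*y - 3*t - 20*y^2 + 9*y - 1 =-2*t^2 - 6*t - 20*y^2 + y*(14*t + 18) - 4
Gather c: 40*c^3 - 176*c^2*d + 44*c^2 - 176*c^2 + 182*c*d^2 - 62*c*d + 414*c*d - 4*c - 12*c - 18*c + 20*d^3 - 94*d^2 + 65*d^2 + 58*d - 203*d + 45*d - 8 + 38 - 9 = 40*c^3 + c^2*(-176*d - 132) + c*(182*d^2 + 352*d - 34) + 20*d^3 - 29*d^2 - 100*d + 21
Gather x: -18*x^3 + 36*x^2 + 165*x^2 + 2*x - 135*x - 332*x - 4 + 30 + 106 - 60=-18*x^3 + 201*x^2 - 465*x + 72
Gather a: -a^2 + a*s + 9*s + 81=-a^2 + a*s + 9*s + 81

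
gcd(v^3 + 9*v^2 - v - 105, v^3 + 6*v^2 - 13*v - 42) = v^2 + 4*v - 21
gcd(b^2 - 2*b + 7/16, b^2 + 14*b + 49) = 1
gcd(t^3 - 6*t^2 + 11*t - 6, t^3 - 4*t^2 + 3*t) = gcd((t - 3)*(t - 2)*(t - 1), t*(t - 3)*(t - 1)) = t^2 - 4*t + 3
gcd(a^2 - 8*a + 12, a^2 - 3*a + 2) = a - 2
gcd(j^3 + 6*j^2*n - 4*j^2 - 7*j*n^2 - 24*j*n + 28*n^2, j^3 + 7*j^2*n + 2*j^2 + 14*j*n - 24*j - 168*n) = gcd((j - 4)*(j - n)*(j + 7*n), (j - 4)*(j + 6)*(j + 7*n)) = j^2 + 7*j*n - 4*j - 28*n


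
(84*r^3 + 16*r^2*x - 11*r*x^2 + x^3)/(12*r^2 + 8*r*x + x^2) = (42*r^2 - 13*r*x + x^2)/(6*r + x)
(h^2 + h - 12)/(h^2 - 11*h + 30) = (h^2 + h - 12)/(h^2 - 11*h + 30)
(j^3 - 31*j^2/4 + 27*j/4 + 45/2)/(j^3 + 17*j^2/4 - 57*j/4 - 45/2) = (j - 6)/(j + 6)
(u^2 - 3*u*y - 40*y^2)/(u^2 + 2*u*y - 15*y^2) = (-u + 8*y)/(-u + 3*y)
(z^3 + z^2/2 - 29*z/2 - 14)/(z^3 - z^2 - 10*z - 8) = (z + 7/2)/(z + 2)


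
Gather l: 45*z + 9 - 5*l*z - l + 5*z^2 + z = l*(-5*z - 1) + 5*z^2 + 46*z + 9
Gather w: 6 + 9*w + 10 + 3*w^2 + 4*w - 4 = 3*w^2 + 13*w + 12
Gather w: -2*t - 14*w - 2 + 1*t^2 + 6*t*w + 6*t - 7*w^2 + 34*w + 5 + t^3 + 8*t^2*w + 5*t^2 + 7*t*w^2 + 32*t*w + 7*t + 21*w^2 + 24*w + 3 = t^3 + 6*t^2 + 11*t + w^2*(7*t + 14) + w*(8*t^2 + 38*t + 44) + 6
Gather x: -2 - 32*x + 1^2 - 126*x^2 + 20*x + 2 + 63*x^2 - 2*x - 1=-63*x^2 - 14*x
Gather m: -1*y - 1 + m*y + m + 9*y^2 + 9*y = m*(y + 1) + 9*y^2 + 8*y - 1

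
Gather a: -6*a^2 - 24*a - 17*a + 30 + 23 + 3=-6*a^2 - 41*a + 56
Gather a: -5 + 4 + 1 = 0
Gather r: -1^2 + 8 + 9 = 16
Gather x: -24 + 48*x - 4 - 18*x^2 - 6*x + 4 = -18*x^2 + 42*x - 24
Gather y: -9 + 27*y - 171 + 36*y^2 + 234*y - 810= 36*y^2 + 261*y - 990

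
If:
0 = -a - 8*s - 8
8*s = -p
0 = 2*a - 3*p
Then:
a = -24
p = -16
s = 2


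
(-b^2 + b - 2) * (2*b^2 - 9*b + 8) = -2*b^4 + 11*b^3 - 21*b^2 + 26*b - 16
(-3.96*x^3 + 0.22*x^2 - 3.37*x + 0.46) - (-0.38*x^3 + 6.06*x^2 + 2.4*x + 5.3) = -3.58*x^3 - 5.84*x^2 - 5.77*x - 4.84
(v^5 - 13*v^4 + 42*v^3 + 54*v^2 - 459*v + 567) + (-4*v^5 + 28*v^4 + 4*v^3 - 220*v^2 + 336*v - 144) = -3*v^5 + 15*v^4 + 46*v^3 - 166*v^2 - 123*v + 423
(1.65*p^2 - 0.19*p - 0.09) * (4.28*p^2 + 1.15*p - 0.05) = 7.062*p^4 + 1.0843*p^3 - 0.6862*p^2 - 0.094*p + 0.0045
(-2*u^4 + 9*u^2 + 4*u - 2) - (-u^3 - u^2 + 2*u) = -2*u^4 + u^3 + 10*u^2 + 2*u - 2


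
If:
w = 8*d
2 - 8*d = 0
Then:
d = 1/4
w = 2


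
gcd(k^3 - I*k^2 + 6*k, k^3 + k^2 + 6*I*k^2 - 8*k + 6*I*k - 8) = k + 2*I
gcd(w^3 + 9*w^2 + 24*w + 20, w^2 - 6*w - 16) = w + 2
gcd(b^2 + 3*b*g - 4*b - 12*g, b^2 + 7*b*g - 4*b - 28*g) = b - 4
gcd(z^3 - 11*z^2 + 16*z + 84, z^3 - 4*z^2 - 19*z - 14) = z^2 - 5*z - 14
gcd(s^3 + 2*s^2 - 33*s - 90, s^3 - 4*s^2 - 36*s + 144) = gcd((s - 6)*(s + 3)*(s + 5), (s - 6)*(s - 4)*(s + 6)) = s - 6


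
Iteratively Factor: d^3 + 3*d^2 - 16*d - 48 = (d - 4)*(d^2 + 7*d + 12) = (d - 4)*(d + 4)*(d + 3)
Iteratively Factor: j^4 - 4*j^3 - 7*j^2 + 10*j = (j + 2)*(j^3 - 6*j^2 + 5*j) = (j - 5)*(j + 2)*(j^2 - j) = (j - 5)*(j - 1)*(j + 2)*(j)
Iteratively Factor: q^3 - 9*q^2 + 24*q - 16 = (q - 1)*(q^2 - 8*q + 16) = (q - 4)*(q - 1)*(q - 4)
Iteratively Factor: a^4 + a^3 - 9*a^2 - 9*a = (a)*(a^3 + a^2 - 9*a - 9) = a*(a - 3)*(a^2 + 4*a + 3) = a*(a - 3)*(a + 1)*(a + 3)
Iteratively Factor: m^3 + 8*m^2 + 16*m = (m + 4)*(m^2 + 4*m) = (m + 4)^2*(m)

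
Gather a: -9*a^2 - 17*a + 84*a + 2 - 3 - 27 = -9*a^2 + 67*a - 28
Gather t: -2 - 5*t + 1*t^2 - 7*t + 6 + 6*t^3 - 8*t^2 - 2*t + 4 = 6*t^3 - 7*t^2 - 14*t + 8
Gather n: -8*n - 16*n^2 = -16*n^2 - 8*n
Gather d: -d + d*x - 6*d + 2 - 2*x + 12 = d*(x - 7) - 2*x + 14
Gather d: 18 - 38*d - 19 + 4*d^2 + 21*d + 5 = 4*d^2 - 17*d + 4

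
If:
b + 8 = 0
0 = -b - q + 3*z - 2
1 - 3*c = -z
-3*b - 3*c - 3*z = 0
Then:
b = -8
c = 9/4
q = 93/4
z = 23/4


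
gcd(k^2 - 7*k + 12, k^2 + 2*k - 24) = k - 4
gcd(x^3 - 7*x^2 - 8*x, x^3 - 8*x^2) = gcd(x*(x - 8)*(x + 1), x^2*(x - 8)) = x^2 - 8*x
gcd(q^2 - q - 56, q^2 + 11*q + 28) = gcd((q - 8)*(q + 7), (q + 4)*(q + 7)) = q + 7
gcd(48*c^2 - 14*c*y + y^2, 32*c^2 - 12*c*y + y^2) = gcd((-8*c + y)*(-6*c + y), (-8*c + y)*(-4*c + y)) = -8*c + y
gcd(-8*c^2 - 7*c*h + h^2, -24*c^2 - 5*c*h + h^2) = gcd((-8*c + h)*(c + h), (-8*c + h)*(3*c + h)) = 8*c - h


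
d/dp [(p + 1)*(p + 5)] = 2*p + 6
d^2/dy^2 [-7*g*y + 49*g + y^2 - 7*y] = 2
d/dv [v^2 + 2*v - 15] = 2*v + 2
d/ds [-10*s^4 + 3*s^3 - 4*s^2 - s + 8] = -40*s^3 + 9*s^2 - 8*s - 1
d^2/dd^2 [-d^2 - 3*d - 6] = -2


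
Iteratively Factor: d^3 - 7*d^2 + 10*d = (d)*(d^2 - 7*d + 10) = d*(d - 2)*(d - 5)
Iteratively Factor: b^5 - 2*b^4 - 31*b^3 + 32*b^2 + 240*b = (b)*(b^4 - 2*b^3 - 31*b^2 + 32*b + 240) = b*(b - 4)*(b^3 + 2*b^2 - 23*b - 60) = b*(b - 4)*(b + 3)*(b^2 - b - 20) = b*(b - 4)*(b + 3)*(b + 4)*(b - 5)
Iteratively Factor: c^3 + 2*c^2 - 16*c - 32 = (c + 4)*(c^2 - 2*c - 8) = (c - 4)*(c + 4)*(c + 2)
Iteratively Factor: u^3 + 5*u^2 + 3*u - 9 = (u + 3)*(u^2 + 2*u - 3) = (u - 1)*(u + 3)*(u + 3)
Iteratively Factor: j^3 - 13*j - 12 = (j + 3)*(j^2 - 3*j - 4) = (j + 1)*(j + 3)*(j - 4)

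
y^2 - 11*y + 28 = (y - 7)*(y - 4)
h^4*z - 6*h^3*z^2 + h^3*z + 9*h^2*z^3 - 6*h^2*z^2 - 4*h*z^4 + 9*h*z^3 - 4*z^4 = (h - 4*z)*(h - z)^2*(h*z + z)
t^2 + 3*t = t*(t + 3)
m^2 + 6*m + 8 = (m + 2)*(m + 4)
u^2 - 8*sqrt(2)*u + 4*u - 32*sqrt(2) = (u + 4)*(u - 8*sqrt(2))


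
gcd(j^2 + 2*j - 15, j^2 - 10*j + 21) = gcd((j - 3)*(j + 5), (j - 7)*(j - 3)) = j - 3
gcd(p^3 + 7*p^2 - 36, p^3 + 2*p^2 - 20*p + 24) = p^2 + 4*p - 12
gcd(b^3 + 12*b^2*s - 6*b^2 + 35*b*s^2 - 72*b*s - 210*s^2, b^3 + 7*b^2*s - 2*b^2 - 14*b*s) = b + 7*s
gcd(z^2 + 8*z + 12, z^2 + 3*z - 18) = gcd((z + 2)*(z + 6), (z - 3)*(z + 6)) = z + 6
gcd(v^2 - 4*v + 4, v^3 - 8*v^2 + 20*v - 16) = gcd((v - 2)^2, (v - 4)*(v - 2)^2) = v^2 - 4*v + 4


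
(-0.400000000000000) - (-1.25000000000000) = 0.850000000000000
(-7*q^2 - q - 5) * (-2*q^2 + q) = 14*q^4 - 5*q^3 + 9*q^2 - 5*q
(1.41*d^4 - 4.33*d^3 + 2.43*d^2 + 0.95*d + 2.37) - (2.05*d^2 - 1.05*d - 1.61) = 1.41*d^4 - 4.33*d^3 + 0.38*d^2 + 2.0*d + 3.98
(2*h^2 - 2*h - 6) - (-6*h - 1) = 2*h^2 + 4*h - 5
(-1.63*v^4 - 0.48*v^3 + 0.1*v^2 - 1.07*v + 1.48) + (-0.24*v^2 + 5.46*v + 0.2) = -1.63*v^4 - 0.48*v^3 - 0.14*v^2 + 4.39*v + 1.68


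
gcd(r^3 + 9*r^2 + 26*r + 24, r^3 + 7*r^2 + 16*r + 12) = r^2 + 5*r + 6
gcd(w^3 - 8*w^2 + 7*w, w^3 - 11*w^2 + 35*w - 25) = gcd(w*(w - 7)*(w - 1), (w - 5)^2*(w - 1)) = w - 1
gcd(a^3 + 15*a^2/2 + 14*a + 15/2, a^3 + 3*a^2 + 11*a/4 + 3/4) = a^2 + 5*a/2 + 3/2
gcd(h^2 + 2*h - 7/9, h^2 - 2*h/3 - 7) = h + 7/3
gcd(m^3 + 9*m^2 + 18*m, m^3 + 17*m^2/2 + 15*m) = m^2 + 6*m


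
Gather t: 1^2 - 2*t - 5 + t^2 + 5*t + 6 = t^2 + 3*t + 2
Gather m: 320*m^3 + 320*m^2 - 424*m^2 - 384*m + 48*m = 320*m^3 - 104*m^2 - 336*m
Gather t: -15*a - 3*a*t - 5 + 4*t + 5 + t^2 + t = -15*a + t^2 + t*(5 - 3*a)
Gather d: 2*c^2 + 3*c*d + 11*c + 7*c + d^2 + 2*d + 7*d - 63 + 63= 2*c^2 + 18*c + d^2 + d*(3*c + 9)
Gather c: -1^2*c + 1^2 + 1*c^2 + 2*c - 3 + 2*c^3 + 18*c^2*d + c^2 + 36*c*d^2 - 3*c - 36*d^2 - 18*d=2*c^3 + c^2*(18*d + 2) + c*(36*d^2 - 2) - 36*d^2 - 18*d - 2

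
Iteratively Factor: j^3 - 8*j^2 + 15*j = (j)*(j^2 - 8*j + 15) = j*(j - 3)*(j - 5)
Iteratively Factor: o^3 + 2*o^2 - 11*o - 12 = (o + 1)*(o^2 + o - 12) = (o - 3)*(o + 1)*(o + 4)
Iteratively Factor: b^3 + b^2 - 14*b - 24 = (b - 4)*(b^2 + 5*b + 6) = (b - 4)*(b + 3)*(b + 2)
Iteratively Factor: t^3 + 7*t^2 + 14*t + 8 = (t + 1)*(t^2 + 6*t + 8) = (t + 1)*(t + 2)*(t + 4)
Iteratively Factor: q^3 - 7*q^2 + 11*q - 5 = (q - 1)*(q^2 - 6*q + 5) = (q - 5)*(q - 1)*(q - 1)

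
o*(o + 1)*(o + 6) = o^3 + 7*o^2 + 6*o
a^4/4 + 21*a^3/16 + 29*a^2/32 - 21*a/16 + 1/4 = (a/4 + 1)*(a - 1/2)*(a - 1/4)*(a + 2)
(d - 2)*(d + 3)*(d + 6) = d^3 + 7*d^2 - 36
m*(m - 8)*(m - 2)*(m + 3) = m^4 - 7*m^3 - 14*m^2 + 48*m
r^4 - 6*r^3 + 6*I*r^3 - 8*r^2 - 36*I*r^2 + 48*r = r*(r - 6)*(r + 2*I)*(r + 4*I)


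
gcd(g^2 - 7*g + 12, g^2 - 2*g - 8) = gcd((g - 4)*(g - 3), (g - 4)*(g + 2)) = g - 4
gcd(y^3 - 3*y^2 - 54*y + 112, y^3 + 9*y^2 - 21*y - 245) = y + 7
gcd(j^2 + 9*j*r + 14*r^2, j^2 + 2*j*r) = j + 2*r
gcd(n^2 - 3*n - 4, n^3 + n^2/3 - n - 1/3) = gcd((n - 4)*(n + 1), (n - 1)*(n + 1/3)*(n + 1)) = n + 1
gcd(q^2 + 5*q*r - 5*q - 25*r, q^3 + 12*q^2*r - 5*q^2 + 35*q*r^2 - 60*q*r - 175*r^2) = q^2 + 5*q*r - 5*q - 25*r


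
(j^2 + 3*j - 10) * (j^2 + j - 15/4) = j^4 + 4*j^3 - 43*j^2/4 - 85*j/4 + 75/2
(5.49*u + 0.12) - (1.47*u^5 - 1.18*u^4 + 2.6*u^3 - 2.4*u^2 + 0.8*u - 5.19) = -1.47*u^5 + 1.18*u^4 - 2.6*u^3 + 2.4*u^2 + 4.69*u + 5.31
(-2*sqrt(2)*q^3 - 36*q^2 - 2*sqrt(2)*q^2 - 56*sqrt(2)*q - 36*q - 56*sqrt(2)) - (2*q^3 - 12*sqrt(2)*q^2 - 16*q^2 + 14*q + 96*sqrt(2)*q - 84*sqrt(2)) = -2*sqrt(2)*q^3 - 2*q^3 - 20*q^2 + 10*sqrt(2)*q^2 - 152*sqrt(2)*q - 50*q + 28*sqrt(2)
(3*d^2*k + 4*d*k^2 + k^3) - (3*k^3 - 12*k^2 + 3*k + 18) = 3*d^2*k + 4*d*k^2 - 2*k^3 + 12*k^2 - 3*k - 18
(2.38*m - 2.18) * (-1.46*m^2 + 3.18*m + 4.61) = -3.4748*m^3 + 10.7512*m^2 + 4.0394*m - 10.0498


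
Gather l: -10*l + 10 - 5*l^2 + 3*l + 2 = -5*l^2 - 7*l + 12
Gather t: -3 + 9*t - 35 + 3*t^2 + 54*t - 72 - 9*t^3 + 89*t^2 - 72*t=-9*t^3 + 92*t^2 - 9*t - 110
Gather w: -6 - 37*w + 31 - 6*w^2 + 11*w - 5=-6*w^2 - 26*w + 20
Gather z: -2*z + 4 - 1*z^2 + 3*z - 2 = -z^2 + z + 2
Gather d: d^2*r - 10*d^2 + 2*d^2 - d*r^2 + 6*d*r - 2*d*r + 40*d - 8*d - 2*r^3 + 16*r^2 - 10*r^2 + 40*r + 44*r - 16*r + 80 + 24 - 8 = d^2*(r - 8) + d*(-r^2 + 4*r + 32) - 2*r^3 + 6*r^2 + 68*r + 96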